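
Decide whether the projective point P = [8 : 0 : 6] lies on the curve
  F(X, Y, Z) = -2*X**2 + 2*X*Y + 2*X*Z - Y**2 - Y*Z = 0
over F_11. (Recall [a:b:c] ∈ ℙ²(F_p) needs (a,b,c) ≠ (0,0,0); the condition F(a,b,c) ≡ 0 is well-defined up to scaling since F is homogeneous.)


F(8,0,6) ≡ 1 (mod 11); P is NOT on the curve.

Evaluate F(8, 0, 6) term-by-term (mod 11).
  -2*X**2 ↦ -2·64·1·1 = -128
  2*X*Y ↦ 2·8·0·1 = 0
  2*X*Z ↦ 2·8·1·6 = 96
  -Y**2 ↦ -1·1·0·1 = 0
  -Y*Z ↦ -1·1·0·6 = 0
Sum: F(8, 0, 6) = (-128) + (0) + (96) + (0) + (0) = -32.
Reducing mod 11: -32 ≡ 1 (mod 11).
Since F(a, b, c) ≡ 1 ≠ 0 (mod 11), P does NOT lie on the curve.


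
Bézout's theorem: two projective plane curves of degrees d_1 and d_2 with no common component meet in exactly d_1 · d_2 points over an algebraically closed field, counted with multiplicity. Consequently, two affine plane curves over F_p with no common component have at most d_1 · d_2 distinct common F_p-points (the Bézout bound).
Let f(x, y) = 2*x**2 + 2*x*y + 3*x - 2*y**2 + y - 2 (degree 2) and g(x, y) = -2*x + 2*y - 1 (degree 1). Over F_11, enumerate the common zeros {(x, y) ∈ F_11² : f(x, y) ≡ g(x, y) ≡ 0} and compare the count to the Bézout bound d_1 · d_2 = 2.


Common zeros: {(6, 1), (9, 4)}; count = 2; Bézout bound = 2.

deg(f) = 2, deg(g) = 1, so Bézout bound = 2.
Scan x ∈ F_11. For each x, list the y ∈ F_11 with f(x, y) ≡ 0 and those with g(x, y) ≡ 0 (mod 11); the common zeros in that column are the intersection.
  x = 0: f ≡ 0 at y ∈ ∅; g ≡ 0 at y ∈ {6}; common: ∅.
  x = 1: f ≡ 0 at y ∈ {9}; g ≡ 0 at y ∈ {7}; common: ∅.
  x = 2: f ≡ 0 at y ∈ {4}; g ≡ 0 at y ∈ {8}; common: ∅.
  x = 3: f ≡ 0 at y ∈ ∅; g ≡ 0 at y ∈ {9}; common: ∅.
  x = 4: f ≡ 0 at y ∈ ∅; g ≡ 0 at y ∈ {10}; common: ∅.
  x = 5: f ≡ 0 at y ∈ {2, 9}; g ≡ 0 at y ∈ {0}; common: ∅.
  x = 6: f ≡ 0 at y ∈ {0, 1}; g ≡ 0 at y ∈ {1}; common: {1}.
  x = 7: f ≡ 0 at y ∈ ∅; g ≡ 0 at y ∈ {2}; common: ∅.
  x = 8: f ≡ 0 at y ∈ {1, 2}; g ≡ 0 at y ∈ {3}; common: ∅.
  x = 9: f ≡ 0 at y ∈ {0, 4}; g ≡ 0 at y ∈ {4}; common: {4}.
  x = 10: f ≡ 0 at y ∈ ∅; g ≡ 0 at y ∈ {5}; common: ∅.
Collecting: common zeros = {(6, 1), (9, 4)}, so the count is 2.
Comparison with the Bézout bound: 2 ≤ 2 = deg(f)·deg(g), as expected for curves with no common component (the bound is attained).


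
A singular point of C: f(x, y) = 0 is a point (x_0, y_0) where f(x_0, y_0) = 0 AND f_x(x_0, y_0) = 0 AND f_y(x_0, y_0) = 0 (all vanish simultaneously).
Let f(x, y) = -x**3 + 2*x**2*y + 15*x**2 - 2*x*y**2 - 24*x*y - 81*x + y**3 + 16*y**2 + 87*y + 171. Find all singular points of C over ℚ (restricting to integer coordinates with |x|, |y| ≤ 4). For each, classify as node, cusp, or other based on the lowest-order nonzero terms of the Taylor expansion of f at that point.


Singular points: {(3, -3)}; classification: cusp.

Compute partial derivatives:
  f_x = -3*x**2 + 4*x*y + 30*x - 2*y**2 - 24*y - 81.
  f_y = 2*x**2 - 4*x*y - 24*x + 3*y**2 + 32*y + 87.
Scan x_0 ∈ {−4, ..., 4}. For each x_0, f_y(x_0, y) is a polynomial in y; find its integer roots y ∈ {−4, ..., 4}, then test f_x and f at those candidates.
  x = -4: f_y(-4, y) = 3*y**2 + 48*y + 215; no integer root y with |y| ≤ 4.
  x = -3: f_y(-3, y) = 3*y**2 + 44*y + 177; no integer root y with |y| ≤ 4.
  x = -2: f_y(-2, y) = 3*y**2 + 40*y + 143; no integer root y with |y| ≤ 4.
  x = -1: f_y(-1, y) = 3*y**2 + 36*y + 113; no integer root y with |y| ≤ 4.
  x = 0: f_y(0, y) = 3*y**2 + 32*y + 87; no integer root y with |y| ≤ 4.
  x = 1: f_y(1, y) = 3*y**2 + 28*y + 65; no integer root y with |y| ≤ 4.
  x = 2: f_y(2, y) = 3*y**2 + 24*y + 47; no integer root y with |y| ≤ 4.
  x = 3: f_y(3, y) = 3*y**2 + 20*y + 33; vanishes at y ∈ {-3}. (3, -3): f_x = 0, f = 0 — SINGULAR.
  x = 4: f_y(4, y) = 3*y**2 + 16*y + 23; no integer root y with |y| ≤ 4.
Only singular point on the grid: (3, -3).
Classify: substitute x = 3 + u, y = -3 + v and expand: f = -u**3 + 2*u**2*v - 2*u*v**2 + v**3 + v**2.
No constant or linear terms (consistent with a singular point). Quadratic part: v**2. Cubic part: -u**3 + 2*u**2*v - 2*u*v**2 + v**3.
The quadratic part v**2 is a perfect square, so there is a single (double) tangent line v = 0, i.e. y = -3. Restricting the cubic part to that line (v = 0) leaves -u**3 ≠ 0, so f is not divisible by v and the branch is v² ≈ u**3 to lowest order — this is a cusp.
Classification: cusp.


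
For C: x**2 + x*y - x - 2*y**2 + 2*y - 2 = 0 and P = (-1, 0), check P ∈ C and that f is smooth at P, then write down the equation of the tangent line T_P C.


Tangent line at P: -3*x + y - 3 = 0.

Step 1: f(-1, 0) = 0, so P lies on C.
Step 2: partial derivatives
  f_x(x, y) = 2*x + y - 1, f_y(x, y) = x - 4*y + 2.
  f_x(P) = -3, f_y(P) = 1 (gradient nonzero, so P is smooth).
Step 3: tangent line at P: -3·(x − -1) + 1·(y − 0) = 0.
Expanding: -3*x + y - 3 = 0.


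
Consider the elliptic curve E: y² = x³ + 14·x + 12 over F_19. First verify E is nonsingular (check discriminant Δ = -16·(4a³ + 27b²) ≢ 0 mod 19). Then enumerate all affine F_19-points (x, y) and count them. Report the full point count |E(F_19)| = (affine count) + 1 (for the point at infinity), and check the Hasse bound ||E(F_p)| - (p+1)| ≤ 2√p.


Affine points = {(3, 9), (3, 10), (5, 6), (5, 13), (7, 4), (7, 15), (8, 3), (8, 16), (13, 4), (13, 15), (14, 8), (14, 11), (15, 5), (15, 14), (16, 0), (18, 4), (18, 15)}; affine count = 17; |E(F_19)| = 18.

Discriminant check: Δ ∝ 4a³ + 27b² = 4·14³ + 27·12² = 4·2744 + 27·144 ≡ 6 (mod 19). Nonzero ⇒ E is nonsingular.
For each x ∈ F_19, compute rhs = x³ + 14·x + 12 mod 19, then count y ∈ F_19 with y² ≡ rhs.
  x = 0: rhs = 12, matching y values: none (0 points).
  x = 1: rhs = 8, matching y values: none (0 points).
  x = 2: rhs = 10, matching y values: none (0 points).
  x = 3: rhs = 5, matching y values: 9, 10 (2 points).
  x = 4: rhs = 18, matching y values: none (0 points).
  x = 5: rhs = 17, matching y values: 6, 13 (2 points).
  x = 6: rhs = 8, matching y values: none (0 points).
  x = 7: rhs = 16, matching y values: 4, 15 (2 points).
  x = 8: rhs = 9, matching y values: 3, 16 (2 points).
  x = 9: rhs = 12, matching y values: none (0 points).
  x = 10: rhs = 12, matching y values: none (0 points).
  x = 11: rhs = 15, matching y values: none (0 points).
  x = 12: rhs = 8, matching y values: none (0 points).
  x = 13: rhs = 16, matching y values: 4, 15 (2 points).
  x = 14: rhs = 7, matching y values: 8, 11 (2 points).
  x = 15: rhs = 6, matching y values: 5, 14 (2 points).
  x = 16: rhs = 0, matching y values: 0 (1 points).
  x = 17: rhs = 14, matching y values: none (0 points).
  x = 18: rhs = 16, matching y values: 4, 15 (2 points).
Total affine count: 17.
Full point count |E(F_19)| = 17 + 1 = 18.
Hasse bound: |18 − (19+1)| = |-2| = 2 ≤ 2√19 ≈ 8.7178 ✓.


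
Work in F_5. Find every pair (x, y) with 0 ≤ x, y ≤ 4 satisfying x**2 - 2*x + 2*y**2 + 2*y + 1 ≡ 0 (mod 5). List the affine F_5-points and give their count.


Affine F_5-points: {(0, 1), (0, 3), (1, 0), (1, 4), (2, 1), (2, 3)}; count = 6.

For each of the 25 pairs (x, y) ∈ F_5², evaluate f(x, y) mod 5. Record the zeros.
  x = 0: [0↦1, 1↦0, 2↦3, 3↦0, 4↦1]  zeros at y ∈ {1, 3}
  x = 1: [0↦0, 1↦4, 2↦2, 3↦4, 4↦0]  zeros at y ∈ {0, 4}
  x = 2: [0↦1, 1↦0, 2↦3, 3↦0, 4↦1]  zeros at y ∈ {1, 3}
  x = 3: [0↦4, 1↦3, 2↦1, 3↦3, 4↦4]  zeros at y ∈ ∅
  x = 4: [0↦4, 1↦3, 2↦1, 3↦3, 4↦4]  zeros at y ∈ ∅
Collecting zeros: affine points = {(0, 1), (0, 3), (1, 0), (1, 4), (2, 1), (2, 3)}.
Total count |C(F_5)_aff| = 6.


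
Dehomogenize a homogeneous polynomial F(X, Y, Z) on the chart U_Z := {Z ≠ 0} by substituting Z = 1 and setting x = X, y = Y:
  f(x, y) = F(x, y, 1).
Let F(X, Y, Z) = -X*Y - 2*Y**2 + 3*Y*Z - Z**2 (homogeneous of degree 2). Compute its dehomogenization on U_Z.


f(x, y) = -x*y - 2*y**2 + 3*y - 1

On U_Z we set Z = 1. Each monomial c·X^i·Y^j·Z^k in F becomes c·x^i·y^j·1^k = c·x^i·y^j.
Substituting Z = 1: F(X, Y, 1) = -x*y - 2*y**2 + 3*y - 1.
Note: deg(f) ≤ deg(F) = 2; strict inequality happens when F is divisible by Z (lost terms).


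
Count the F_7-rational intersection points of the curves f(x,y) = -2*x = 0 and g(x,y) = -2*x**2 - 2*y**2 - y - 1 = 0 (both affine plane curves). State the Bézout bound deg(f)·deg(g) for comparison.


Common zeros: {(0, 5)}; count = 1; Bézout bound = 2.

deg(f) = 1, deg(g) = 2, so Bézout bound = 2.
Scan x ∈ F_7. For each x, list the y ∈ F_7 with f(x, y) ≡ 0 and those with g(x, y) ≡ 0 (mod 7); the common zeros in that column are the intersection.
  x = 0: f ≡ 0 at y ∈ {0, 1, 2, 3, 4, 5, 6}; g ≡ 0 at y ∈ {5}; common: {5}.
  x = 1: f ≡ 0 at y ∈ ∅; g ≡ 0 at y ∈ ∅; common: ∅.
  x = 2: f ≡ 0 at y ∈ ∅; g ≡ 0 at y ∈ ∅; common: ∅.
  x = 3: f ≡ 0 at y ∈ ∅; g ≡ 0 at y ∈ ∅; common: ∅.
  x = 4: f ≡ 0 at y ∈ ∅; g ≡ 0 at y ∈ ∅; common: ∅.
  x = 5: f ≡ 0 at y ∈ ∅; g ≡ 0 at y ∈ ∅; common: ∅.
  x = 6: f ≡ 0 at y ∈ ∅; g ≡ 0 at y ∈ ∅; common: ∅.
Collecting: common zeros = {(0, 5)}, so the count is 1.
Comparison with the Bézout bound: 1 ≤ 2 = deg(f)·deg(g), as expected for curves with no common component (the affine F_7-count falls short of the bound because intersections may lie at infinity, over extension fields, or carry multiplicity).


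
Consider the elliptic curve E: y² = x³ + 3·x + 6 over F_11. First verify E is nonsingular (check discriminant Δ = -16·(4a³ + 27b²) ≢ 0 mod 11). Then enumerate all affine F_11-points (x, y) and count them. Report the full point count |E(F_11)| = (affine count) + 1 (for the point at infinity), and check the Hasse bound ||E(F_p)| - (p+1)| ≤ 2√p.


Affine points = {(2, 3), (2, 8), (3, 3), (3, 8), (4, 4), (4, 7), (5, 5), (5, 6), (6, 3), (6, 8), (8, 5), (8, 6), (9, 5), (9, 6)}; affine count = 14; |E(F_11)| = 15.

Discriminant check: Δ ∝ 4a³ + 27b² = 4·3³ + 27·6² = 4·27 + 27·36 ≡ 2 (mod 11). Nonzero ⇒ E is nonsingular.
For each x ∈ F_11, compute rhs = x³ + 3·x + 6 mod 11, then count y ∈ F_11 with y² ≡ rhs.
  x = 0: rhs = 6, matching y values: none (0 points).
  x = 1: rhs = 10, matching y values: none (0 points).
  x = 2: rhs = 9, matching y values: 3, 8 (2 points).
  x = 3: rhs = 9, matching y values: 3, 8 (2 points).
  x = 4: rhs = 5, matching y values: 4, 7 (2 points).
  x = 5: rhs = 3, matching y values: 5, 6 (2 points).
  x = 6: rhs = 9, matching y values: 3, 8 (2 points).
  x = 7: rhs = 7, matching y values: none (0 points).
  x = 8: rhs = 3, matching y values: 5, 6 (2 points).
  x = 9: rhs = 3, matching y values: 5, 6 (2 points).
  x = 10: rhs = 2, matching y values: none (0 points).
Total affine count: 14.
Full point count |E(F_11)| = 14 + 1 = 15.
Hasse bound: |15 − (11+1)| = |3| = 3 ≤ 2√11 ≈ 6.6332 ✓.


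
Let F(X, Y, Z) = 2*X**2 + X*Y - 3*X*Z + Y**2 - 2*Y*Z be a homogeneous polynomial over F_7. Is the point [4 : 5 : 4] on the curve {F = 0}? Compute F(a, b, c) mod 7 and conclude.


F(4,5,4) ≡ 3 (mod 7); P is NOT on the curve.

Evaluate F(4, 5, 4) term-by-term (mod 7).
  2*X**2 ↦ 2·16·1·1 = 32
  X*Y ↦ 1·4·5·1 = 20
  -3*X*Z ↦ -3·4·1·4 = -48
  Y**2 ↦ 1·1·25·1 = 25
  -2*Y*Z ↦ -2·1·5·4 = -40
Sum: F(4, 5, 4) = (32) + (20) + (-48) + (25) + (-40) = -11.
Reducing mod 7: -11 ≡ 3 (mod 7).
Since F(a, b, c) ≡ 3 ≠ 0 (mod 7), P does NOT lie on the curve.


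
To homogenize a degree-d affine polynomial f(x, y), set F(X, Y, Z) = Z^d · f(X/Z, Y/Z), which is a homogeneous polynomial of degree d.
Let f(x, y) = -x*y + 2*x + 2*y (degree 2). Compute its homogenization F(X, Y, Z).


F(X, Y, Z) = -X*Y + 2*X*Z + 2*Y*Z

deg(f) = 2.
Substitute x = X/Z, y = Y/Z into f, then multiply by Z^2.
  monomial -1·x^1·y^1 ↦ -1·X^1·Y^1·Z^0.
  monomial 2·x^1·y^0 ↦ 2·X^1·Y^0·Z^1.
  monomial 2·x^0·y^1 ↦ 2·X^0·Y^1·Z^1.
Collecting: F(X, Y, Z) = -X*Y + 2*X*Z + 2*Y*Z.


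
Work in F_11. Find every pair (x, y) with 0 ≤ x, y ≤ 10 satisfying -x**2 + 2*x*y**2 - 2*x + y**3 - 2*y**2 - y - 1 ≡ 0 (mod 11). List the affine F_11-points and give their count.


Affine F_11-points: {(2, 3), (3, 3), (4, 7), (5, 6), (7, 9), (10, 0), (10, 6), (10, 9)}; count = 8.

For each of the 121 pairs (x, y) ∈ F_11², evaluate f(x, y) mod 11. Record the zeros.
  x = 0: [0↦10, 1↦8, 2↦8, 3↦5, 4↦5, 5↦3, 6↦5, 7↦6, 8↦1, 9↦7, 10↦8]  zeros at y ∈ ∅
  x = 1: [0↦7, 1↦7, 2↦2, 3↦9, 4↦1, 5↦6, 6↦8, 7↦2, 8↦5, 9↦1, 10↦7]  zeros at y ∈ ∅
  x = 2: [0↦2, 1↦4, 2↦5, 3↦0, 4↦6, 5↦7, 6↦9, 7↦7, 8↦7, 9↦4, 10↦4]  zeros at y ∈ {3}
  x = 3: [0↦6, 1↦10, 2↦6, 3↦0, 4↦9, 5↦6, 6↦8, 7↦10, 8↦7, 9↦5, 10↦10]  zeros at y ∈ {3}
  x = 4: [0↦8, 1↦3, 2↦5, 3↦9, 4↦10, 5↦3, 6↦5, 7↦0, 8↦5, 9↦4, 10↦3]  zeros at y ∈ {7}
  x = 5: [0↦8, 1↦5, 2↦2, 3↦5, 4↦9, 5↦9, 6↦0, 7↦10, 8↦1, 9↦1, 10↦5]  zeros at y ∈ {6}
  x = 6: [0↦6, 1↦5, 2↦8, 3↦10, 4↦6, 5↦2, 6↦4, 7↦7, 8↦6, 9↦7, 10↦5]  zeros at y ∈ ∅
  x = 7: [0↦2, 1↦3, 2↦1, 3↦2, 4↦1, 5↦4, 6↦6, 7↦2, 8↦9, 9↦0, 10↦3]  zeros at y ∈ {9}
  x = 8: [0↦7, 1↦10, 2↦3, 3↦3, 4↦5, 5↦4, 6↦6, 7↦6, 8↦10, 9↦2, 10↦10]  zeros at y ∈ ∅
  x = 9: [0↦10, 1↦4, 2↦3, 3↦2, 4↦7, 5↦2, 6↦4, 7↦8, 8↦9, 9↦2, 10↦4]  zeros at y ∈ ∅
  x = 10: [0↦0, 1↦7, 2↦1, 3↦10, 4↦7, 5↦9, 6↦0, 7↦8, 8↦6, 9↦0, 10↦7]  zeros at y ∈ {0, 6, 9}
Collecting zeros: affine points = {(2, 3), (3, 3), (4, 7), (5, 6), (7, 9), (10, 0), (10, 6), (10, 9)}.
Total count |C(F_11)_aff| = 8.


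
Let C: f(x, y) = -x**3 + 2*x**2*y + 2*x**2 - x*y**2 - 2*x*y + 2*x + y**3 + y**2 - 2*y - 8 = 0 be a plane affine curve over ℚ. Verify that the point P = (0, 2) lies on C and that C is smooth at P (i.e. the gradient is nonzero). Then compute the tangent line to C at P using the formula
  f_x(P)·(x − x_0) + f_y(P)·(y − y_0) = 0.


Tangent line at P: -6*x + 14*y - 28 = 0.

Step 1: f(0, 2) = 0, so P lies on C.
Step 2: partial derivatives
  f_x(x, y) = -3*x**2 + 4*x*y + 4*x - y**2 - 2*y + 2, f_y(x, y) = 2*x**2 - 2*x*y - 2*x + 3*y**2 + 2*y - 2.
  f_x(P) = -6, f_y(P) = 14 (gradient nonzero, so P is smooth).
Step 3: tangent line at P: -6·(x − 0) + 14·(y − 2) = 0.
Expanding: -6*x + 14*y - 28 = 0.


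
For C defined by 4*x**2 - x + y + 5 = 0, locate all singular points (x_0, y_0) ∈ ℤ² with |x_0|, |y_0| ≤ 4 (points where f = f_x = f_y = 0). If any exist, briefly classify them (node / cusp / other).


No singular points in the scanned grid; C is smooth there.

Compute partial derivatives:
  f_x = 8*x - 1.
  f_y = 1.
f_y = 1 is a nonzero constant, so f_y never vanishes: no point (x, y) can satisfy f = f_x = f_y = 0. In particular no (x, y) ∈ {−4, ..., 4}² is singular; the curve is smooth.


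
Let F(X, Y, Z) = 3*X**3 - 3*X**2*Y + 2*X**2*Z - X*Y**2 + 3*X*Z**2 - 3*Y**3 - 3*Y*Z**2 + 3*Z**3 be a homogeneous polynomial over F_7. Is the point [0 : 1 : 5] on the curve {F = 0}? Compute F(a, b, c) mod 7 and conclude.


F(0,1,5) ≡ 3 (mod 7); P is NOT on the curve.

Evaluate F(0, 1, 5) term-by-term (mod 7).
  3*X**3 ↦ 3·0·1·1 = 0
  -3*X**2*Y ↦ -3·0·1·1 = 0
  2*X**2*Z ↦ 2·0·1·5 = 0
  -X*Y**2 ↦ -1·0·1·1 = 0
  3*X*Z**2 ↦ 3·0·1·25 = 0
  -3*Y**3 ↦ -3·1·1·1 = -3
  -3*Y*Z**2 ↦ -3·1·1·25 = -75
  3*Z**3 ↦ 3·1·1·125 = 375
Sum: F(0, 1, 5) = (0) + (0) + (0) + (0) + (0) + (-3) + (-75) + (375) = 297.
Reducing mod 7: 297 ≡ 3 (mod 7).
Since F(a, b, c) ≡ 3 ≠ 0 (mod 7), P does NOT lie on the curve.


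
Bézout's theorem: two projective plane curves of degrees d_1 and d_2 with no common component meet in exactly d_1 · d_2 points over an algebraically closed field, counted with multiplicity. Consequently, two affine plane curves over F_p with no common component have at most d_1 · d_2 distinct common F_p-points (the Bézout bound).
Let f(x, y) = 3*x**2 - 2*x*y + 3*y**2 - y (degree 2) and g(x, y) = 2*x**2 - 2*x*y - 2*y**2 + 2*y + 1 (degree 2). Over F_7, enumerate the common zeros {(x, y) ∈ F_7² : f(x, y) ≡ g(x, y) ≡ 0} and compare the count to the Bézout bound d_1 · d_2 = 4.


Common zeros: ∅; count = 0; Bézout bound = 4.

deg(f) = 2, deg(g) = 2, so Bézout bound = 4.
Scan x ∈ F_7. For each x, list the y ∈ F_7 with f(x, y) ≡ 0 and those with g(x, y) ≡ 0 (mod 7); the common zeros in that column are the intersection.
  x = 0: f ≡ 0 at y ∈ {0, 5}; g ≡ 0 at y ∈ ∅; common: ∅.
  x = 1: f ≡ 0 at y ∈ {3, 5}; g ≡ 0 at y ∈ ∅; common: ∅.
  x = 2: f ≡ 0 at y ∈ {2}; g ≡ 0 at y ∈ ∅; common: ∅.
  x = 3: f ≡ 0 at y ∈ ∅; g ≡ 0 at y ∈ {6}; common: ∅.
  x = 4: f ≡ 0 at y ∈ {1, 2}; g ≡ 0 at y ∈ ∅; common: ∅.
  x = 5: f ≡ 0 at y ∈ ∅; g ≡ 0 at y ∈ ∅; common: ∅.
  x = 6: f ≡ 0 at y ∈ {1}; g ≡ 0 at y ∈ ∅; common: ∅.
Collecting: common zeros = ∅, so the count is 0.
Comparison with the Bézout bound: 0 ≤ 4 = deg(f)·deg(g), as expected for curves with no common component (the affine F_7-count falls short of the bound because intersections may lie at infinity, over extension fields, or carry multiplicity).


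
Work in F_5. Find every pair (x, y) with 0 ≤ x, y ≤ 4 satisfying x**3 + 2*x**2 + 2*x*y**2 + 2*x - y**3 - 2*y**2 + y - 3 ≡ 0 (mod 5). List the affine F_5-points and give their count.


Affine F_5-points: {(0, 1), (0, 3), (0, 4), (3, 3)}; count = 4.

For each of the 25 pairs (x, y) ∈ F_5², evaluate f(x, y) mod 5. Record the zeros.
  x = 0: [0↦2, 1↦0, 2↦3, 3↦0, 4↦0]  zeros at y ∈ {1, 3, 4}
  x = 1: [0↦2, 1↦2, 2↦1, 3↦3, 4↦2]  zeros at y ∈ ∅
  x = 2: [0↦2, 1↦4, 2↦4, 3↦1, 4↦4]  zeros at y ∈ ∅
  x = 3: [0↦3, 1↦2, 2↦3, 3↦0, 4↦2]  zeros at y ∈ {3}
  x = 4: [0↦1, 1↦2, 2↦4, 3↦1, 4↦2]  zeros at y ∈ ∅
Collecting zeros: affine points = {(0, 1), (0, 3), (0, 4), (3, 3)}.
Total count |C(F_5)_aff| = 4.


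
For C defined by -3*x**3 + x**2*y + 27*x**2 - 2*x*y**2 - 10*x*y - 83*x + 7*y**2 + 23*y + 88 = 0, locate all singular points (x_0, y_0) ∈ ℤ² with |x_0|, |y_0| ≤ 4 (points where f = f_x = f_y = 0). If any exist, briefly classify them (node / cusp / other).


Singular points: {(3, -1)}; classification: node.

Compute partial derivatives:
  f_x = -9*x**2 + 2*x*y + 54*x - 2*y**2 - 10*y - 83.
  f_y = x**2 - 4*x*y - 10*x + 14*y + 23.
Scan x_0 ∈ {−4, ..., 4}. For each x_0, f_y(x_0, y) is a polynomial in y; find its integer roots y ∈ {−4, ..., 4}, then test f_x and f at those candidates.
  x = -4: f_y(-4, y) = 30*y + 79; no integer root y with |y| ≤ 4.
  x = -3: f_y(-3, y) = 26*y + 62; no integer root y with |y| ≤ 4.
  x = -2: f_y(-2, y) = 22*y + 47; no integer root y with |y| ≤ 4.
  x = -1: f_y(-1, y) = 18*y + 34; no integer root y with |y| ≤ 4.
  x = 0: f_y(0, y) = 14*y + 23; no integer root y with |y| ≤ 4.
  x = 1: f_y(1, y) = 10*y + 14; no integer root y with |y| ≤ 4.
  x = 2: f_y(2, y) = 6*y + 7; no integer root y with |y| ≤ 4.
  x = 3: f_y(3, y) = 2*y + 2; vanishes at y ∈ {-1}. (3, -1): f_x = 0, f = 0 — SINGULAR.
  x = 4: f_y(4, y) = -2*y - 1; no integer root y with |y| ≤ 4.
Only singular point on the grid: (3, -1).
Classify: substitute x = 3 + u, y = -1 + v and expand: f = -3*u**3 + u**2*v - u**2 - 2*u*v**2 + v**2.
No constant or linear terms (consistent with a singular point). Quadratic part: -u**2 + v**2. Cubic part: -3*u**3 + u**2*v - 2*u*v**2.
The quadratic part v**2 - u**2 = (v − u)(v + u) splits into two distinct linear factors, so there are two distinct tangent lines y − -1 = ±(x − 3) — this is a node (ordinary double point).
Classification: node.


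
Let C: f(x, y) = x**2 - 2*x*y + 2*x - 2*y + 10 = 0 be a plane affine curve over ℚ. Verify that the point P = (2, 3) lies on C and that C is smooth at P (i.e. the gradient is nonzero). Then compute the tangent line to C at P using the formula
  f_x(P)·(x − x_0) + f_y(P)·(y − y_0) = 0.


Tangent line at P: 18 - 6*y = 0.

Step 1: f(2, 3) = 0, so P lies on C.
Step 2: partial derivatives
  f_x(x, y) = 2*x - 2*y + 2, f_y(x, y) = -2*x - 2.
  f_x(P) = 0, f_y(P) = -6 (gradient nonzero, so P is smooth).
Step 3: tangent line at P: 0·(x − 2) + -6·(y − 3) = 0.
Expanding: 18 - 6*y = 0.


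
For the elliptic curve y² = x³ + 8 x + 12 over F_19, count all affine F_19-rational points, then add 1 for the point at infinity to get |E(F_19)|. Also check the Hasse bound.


Affine points = {(2, 6), (2, 13), (3, 5), (3, 14), (5, 5), (5, 14), (10, 3), (10, 16), (11, 5), (11, 14), (15, 7), (15, 12), (17, 8), (17, 11)}; affine count = 14; |E(F_19)| = 15.

Discriminant check: Δ ∝ 4a³ + 27b² = 4·8³ + 27·12² = 4·512 + 27·144 ≡ 8 (mod 19). Nonzero ⇒ E is nonsingular.
For each x ∈ F_19, compute rhs = x³ + 8·x + 12 mod 19, then count y ∈ F_19 with y² ≡ rhs.
  x = 0: rhs = 12, matching y values: none (0 points).
  x = 1: rhs = 2, matching y values: none (0 points).
  x = 2: rhs = 17, matching y values: 6, 13 (2 points).
  x = 3: rhs = 6, matching y values: 5, 14 (2 points).
  x = 4: rhs = 13, matching y values: none (0 points).
  x = 5: rhs = 6, matching y values: 5, 14 (2 points).
  x = 6: rhs = 10, matching y values: none (0 points).
  x = 7: rhs = 12, matching y values: none (0 points).
  x = 8: rhs = 18, matching y values: none (0 points).
  x = 9: rhs = 15, matching y values: none (0 points).
  x = 10: rhs = 9, matching y values: 3, 16 (2 points).
  x = 11: rhs = 6, matching y values: 5, 14 (2 points).
  x = 12: rhs = 12, matching y values: none (0 points).
  x = 13: rhs = 14, matching y values: none (0 points).
  x = 14: rhs = 18, matching y values: none (0 points).
  x = 15: rhs = 11, matching y values: 7, 12 (2 points).
  x = 16: rhs = 18, matching y values: none (0 points).
  x = 17: rhs = 7, matching y values: 8, 11 (2 points).
  x = 18: rhs = 3, matching y values: none (0 points).
Total affine count: 14.
Full point count |E(F_19)| = 14 + 1 = 15.
Hasse bound: |15 − (19+1)| = |-5| = 5 ≤ 2√19 ≈ 8.7178 ✓.


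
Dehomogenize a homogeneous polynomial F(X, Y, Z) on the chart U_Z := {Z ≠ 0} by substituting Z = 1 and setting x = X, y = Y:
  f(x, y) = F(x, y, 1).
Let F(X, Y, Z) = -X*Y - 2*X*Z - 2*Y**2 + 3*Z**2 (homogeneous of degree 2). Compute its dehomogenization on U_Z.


f(x, y) = -x*y - 2*x - 2*y**2 + 3

On U_Z we set Z = 1. Each monomial c·X^i·Y^j·Z^k in F becomes c·x^i·y^j·1^k = c·x^i·y^j.
Substituting Z = 1: F(X, Y, 1) = -x*y - 2*x - 2*y**2 + 3.
Note: deg(f) ≤ deg(F) = 2; strict inequality happens when F is divisible by Z (lost terms).


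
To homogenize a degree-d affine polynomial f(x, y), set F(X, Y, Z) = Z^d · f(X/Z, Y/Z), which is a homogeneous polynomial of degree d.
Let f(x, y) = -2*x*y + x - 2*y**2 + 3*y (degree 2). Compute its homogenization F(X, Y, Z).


F(X, Y, Z) = -2*X*Y + X*Z - 2*Y**2 + 3*Y*Z

deg(f) = 2.
Substitute x = X/Z, y = Y/Z into f, then multiply by Z^2.
  monomial -2·x^1·y^1 ↦ -2·X^1·Y^1·Z^0.
  monomial 1·x^1·y^0 ↦ 1·X^1·Y^0·Z^1.
  monomial -2·x^0·y^2 ↦ -2·X^0·Y^2·Z^0.
  monomial 3·x^0·y^1 ↦ 3·X^0·Y^1·Z^1.
Collecting: F(X, Y, Z) = -2*X*Y + X*Z - 2*Y**2 + 3*Y*Z.


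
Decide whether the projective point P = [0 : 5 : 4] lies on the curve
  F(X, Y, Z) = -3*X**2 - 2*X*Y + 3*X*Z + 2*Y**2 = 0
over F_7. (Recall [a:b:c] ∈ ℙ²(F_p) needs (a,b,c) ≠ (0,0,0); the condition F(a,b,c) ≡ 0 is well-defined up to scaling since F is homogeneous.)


F(0,5,4) ≡ 1 (mod 7); P is NOT on the curve.

Evaluate F(0, 5, 4) term-by-term (mod 7).
  -3*X**2 ↦ -3·0·1·1 = 0
  -2*X*Y ↦ -2·0·5·1 = 0
  3*X*Z ↦ 3·0·1·4 = 0
  2*Y**2 ↦ 2·1·25·1 = 50
Sum: F(0, 5, 4) = (0) + (0) + (0) + (50) = 50.
Reducing mod 7: 50 ≡ 1 (mod 7).
Since F(a, b, c) ≡ 1 ≠ 0 (mod 7), P does NOT lie on the curve.


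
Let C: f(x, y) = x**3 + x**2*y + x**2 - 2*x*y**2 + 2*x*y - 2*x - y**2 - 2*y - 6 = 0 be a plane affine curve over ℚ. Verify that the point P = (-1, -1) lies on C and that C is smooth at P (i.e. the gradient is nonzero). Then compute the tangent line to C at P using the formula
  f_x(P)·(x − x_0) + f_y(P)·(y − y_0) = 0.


Tangent line at P: -3*x - 5*y - 8 = 0.

Step 1: f(-1, -1) = 0, so P lies on C.
Step 2: partial derivatives
  f_x(x, y) = 3*x**2 + 2*x*y + 2*x - 2*y**2 + 2*y - 2, f_y(x, y) = x**2 - 4*x*y + 2*x - 2*y - 2.
  f_x(P) = -3, f_y(P) = -5 (gradient nonzero, so P is smooth).
Step 3: tangent line at P: -3·(x − -1) + -5·(y − -1) = 0.
Expanding: -3*x - 5*y - 8 = 0.


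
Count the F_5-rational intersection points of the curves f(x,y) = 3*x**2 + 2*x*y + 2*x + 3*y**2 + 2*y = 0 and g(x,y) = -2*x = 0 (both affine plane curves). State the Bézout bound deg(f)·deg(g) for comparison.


Common zeros: {(0, 0), (0, 1)}; count = 2; Bézout bound = 2.

deg(f) = 2, deg(g) = 1, so Bézout bound = 2.
Scan x ∈ F_5. For each x, list the y ∈ F_5 with f(x, y) ≡ 0 and those with g(x, y) ≡ 0 (mod 5); the common zeros in that column are the intersection.
  x = 0: f ≡ 0 at y ∈ {0, 1}; g ≡ 0 at y ∈ {0, 1, 2, 3, 4}; common: {0, 1}.
  x = 1: f ≡ 0 at y ∈ {0, 2}; g ≡ 0 at y ∈ ∅; common: ∅.
  x = 2: f ≡ 0 at y ∈ {1, 2}; g ≡ 0 at y ∈ ∅; common: ∅.
  x = 3: f ≡ 0 at y ∈ ∅; g ≡ 0 at y ∈ ∅; common: ∅.
  x = 4: f ≡ 0 at y ∈ ∅; g ≡ 0 at y ∈ ∅; common: ∅.
Collecting: common zeros = {(0, 0), (0, 1)}, so the count is 2.
Comparison with the Bézout bound: 2 ≤ 2 = deg(f)·deg(g), as expected for curves with no common component (the bound is attained).


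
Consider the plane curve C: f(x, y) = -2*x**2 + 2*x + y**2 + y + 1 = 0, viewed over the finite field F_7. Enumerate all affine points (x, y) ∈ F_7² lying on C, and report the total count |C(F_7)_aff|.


Affine F_7-points: {(0, 2), (0, 4), (1, 2), (1, 4), (4, 1), (4, 5)}; count = 6.

For each of the 49 pairs (x, y) ∈ F_7², evaluate f(x, y) mod 7. Record the zeros.
  x = 0: [0↦1, 1↦3, 2↦0, 3↦6, 4↦0, 5↦3, 6↦1]  zeros at y ∈ {2, 4}
  x = 1: [0↦1, 1↦3, 2↦0, 3↦6, 4↦0, 5↦3, 6↦1]  zeros at y ∈ {2, 4}
  x = 2: [0↦4, 1↦6, 2↦3, 3↦2, 4↦3, 5↦6, 6↦4]  zeros at y ∈ ∅
  x = 3: [0↦3, 1↦5, 2↦2, 3↦1, 4↦2, 5↦5, 6↦3]  zeros at y ∈ ∅
  x = 4: [0↦5, 1↦0, 2↦4, 3↦3, 4↦4, 5↦0, 6↦5]  zeros at y ∈ {1, 5}
  x = 5: [0↦3, 1↦5, 2↦2, 3↦1, 4↦2, 5↦5, 6↦3]  zeros at y ∈ ∅
  x = 6: [0↦4, 1↦6, 2↦3, 3↦2, 4↦3, 5↦6, 6↦4]  zeros at y ∈ ∅
Collecting zeros: affine points = {(0, 2), (0, 4), (1, 2), (1, 4), (4, 1), (4, 5)}.
Total count |C(F_7)_aff| = 6.


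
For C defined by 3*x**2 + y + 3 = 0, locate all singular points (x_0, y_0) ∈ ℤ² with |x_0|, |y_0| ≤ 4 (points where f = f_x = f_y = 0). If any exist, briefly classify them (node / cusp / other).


No singular points in the scanned grid; C is smooth there.

Compute partial derivatives:
  f_x = 6*x.
  f_y = 1.
f_y = 1 is a nonzero constant, so f_y never vanishes: no point (x, y) can satisfy f = f_x = f_y = 0. In particular no (x, y) ∈ {−4, ..., 4}² is singular; the curve is smooth.


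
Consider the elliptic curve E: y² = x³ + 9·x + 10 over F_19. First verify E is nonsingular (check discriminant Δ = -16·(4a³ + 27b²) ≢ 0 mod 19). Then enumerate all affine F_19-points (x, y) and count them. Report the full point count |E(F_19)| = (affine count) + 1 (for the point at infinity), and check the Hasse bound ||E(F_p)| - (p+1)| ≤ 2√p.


Affine points = {(1, 1), (1, 18), (2, 6), (2, 13), (3, 8), (3, 11), (5, 3), (5, 16), (7, 6), (7, 13), (8, 9), (8, 10), (10, 6), (10, 13), (13, 5), (13, 14), (14, 7), (14, 12), (15, 9), (15, 10), (18, 0)}; affine count = 21; |E(F_19)| = 22.

Discriminant check: Δ ∝ 4a³ + 27b² = 4·9³ + 27·10² = 4·729 + 27·100 ≡ 11 (mod 19). Nonzero ⇒ E is nonsingular.
For each x ∈ F_19, compute rhs = x³ + 9·x + 10 mod 19, then count y ∈ F_19 with y² ≡ rhs.
  x = 0: rhs = 10, matching y values: none (0 points).
  x = 1: rhs = 1, matching y values: 1, 18 (2 points).
  x = 2: rhs = 17, matching y values: 6, 13 (2 points).
  x = 3: rhs = 7, matching y values: 8, 11 (2 points).
  x = 4: rhs = 15, matching y values: none (0 points).
  x = 5: rhs = 9, matching y values: 3, 16 (2 points).
  x = 6: rhs = 14, matching y values: none (0 points).
  x = 7: rhs = 17, matching y values: 6, 13 (2 points).
  x = 8: rhs = 5, matching y values: 9, 10 (2 points).
  x = 9: rhs = 3, matching y values: none (0 points).
  x = 10: rhs = 17, matching y values: 6, 13 (2 points).
  x = 11: rhs = 15, matching y values: none (0 points).
  x = 12: rhs = 3, matching y values: none (0 points).
  x = 13: rhs = 6, matching y values: 5, 14 (2 points).
  x = 14: rhs = 11, matching y values: 7, 12 (2 points).
  x = 15: rhs = 5, matching y values: 9, 10 (2 points).
  x = 16: rhs = 13, matching y values: none (0 points).
  x = 17: rhs = 3, matching y values: none (0 points).
  x = 18: rhs = 0, matching y values: 0 (1 points).
Total affine count: 21.
Full point count |E(F_19)| = 21 + 1 = 22.
Hasse bound: |22 − (19+1)| = |2| = 2 ≤ 2√19 ≈ 8.7178 ✓.


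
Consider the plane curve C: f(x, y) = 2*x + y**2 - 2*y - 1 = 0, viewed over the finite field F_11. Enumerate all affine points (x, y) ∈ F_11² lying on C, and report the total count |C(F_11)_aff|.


Affine F_11-points: {(1, 1), (2, 4), (2, 9), (4, 5), (4, 8), (5, 6), (5, 7), (6, 0), (6, 2), (10, 3), (10, 10)}; count = 11.

For each of the 121 pairs (x, y) ∈ F_11², evaluate f(x, y) mod 11. Record the zeros.
  x = 0: [0↦10, 1↦9, 2↦10, 3↦2, 4↦7, 5↦3, 6↦1, 7↦1, 8↦3, 9↦7, 10↦2]  zeros at y ∈ ∅
  x = 1: [0↦1, 1↦0, 2↦1, 3↦4, 4↦9, 5↦5, 6↦3, 7↦3, 8↦5, 9↦9, 10↦4]  zeros at y ∈ {1}
  x = 2: [0↦3, 1↦2, 2↦3, 3↦6, 4↦0, 5↦7, 6↦5, 7↦5, 8↦7, 9↦0, 10↦6]  zeros at y ∈ {4, 9}
  x = 3: [0↦5, 1↦4, 2↦5, 3↦8, 4↦2, 5↦9, 6↦7, 7↦7, 8↦9, 9↦2, 10↦8]  zeros at y ∈ ∅
  x = 4: [0↦7, 1↦6, 2↦7, 3↦10, 4↦4, 5↦0, 6↦9, 7↦9, 8↦0, 9↦4, 10↦10]  zeros at y ∈ {5, 8}
  x = 5: [0↦9, 1↦8, 2↦9, 3↦1, 4↦6, 5↦2, 6↦0, 7↦0, 8↦2, 9↦6, 10↦1]  zeros at y ∈ {6, 7}
  x = 6: [0↦0, 1↦10, 2↦0, 3↦3, 4↦8, 5↦4, 6↦2, 7↦2, 8↦4, 9↦8, 10↦3]  zeros at y ∈ {0, 2}
  x = 7: [0↦2, 1↦1, 2↦2, 3↦5, 4↦10, 5↦6, 6↦4, 7↦4, 8↦6, 9↦10, 10↦5]  zeros at y ∈ ∅
  x = 8: [0↦4, 1↦3, 2↦4, 3↦7, 4↦1, 5↦8, 6↦6, 7↦6, 8↦8, 9↦1, 10↦7]  zeros at y ∈ ∅
  x = 9: [0↦6, 1↦5, 2↦6, 3↦9, 4↦3, 5↦10, 6↦8, 7↦8, 8↦10, 9↦3, 10↦9]  zeros at y ∈ ∅
  x = 10: [0↦8, 1↦7, 2↦8, 3↦0, 4↦5, 5↦1, 6↦10, 7↦10, 8↦1, 9↦5, 10↦0]  zeros at y ∈ {3, 10}
Collecting zeros: affine points = {(1, 1), (2, 4), (2, 9), (4, 5), (4, 8), (5, 6), (5, 7), (6, 0), (6, 2), (10, 3), (10, 10)}.
Total count |C(F_11)_aff| = 11.


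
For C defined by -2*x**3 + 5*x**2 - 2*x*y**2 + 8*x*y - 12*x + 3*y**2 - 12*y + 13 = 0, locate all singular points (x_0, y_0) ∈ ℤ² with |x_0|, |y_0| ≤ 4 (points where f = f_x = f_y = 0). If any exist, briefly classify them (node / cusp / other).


Singular points: {(1, 2)}; classification: node.

Compute partial derivatives:
  f_x = -6*x**2 + 10*x - 2*y**2 + 8*y - 12.
  f_y = -4*x*y + 8*x + 6*y - 12.
Scan x_0 ∈ {−4, ..., 4}. For each x_0, f_y(x_0, y) is a polynomial in y; find its integer roots y ∈ {−4, ..., 4}, then test f_x and f at those candidates.
  x = -4: f_y(-4, y) = 22*y - 44; vanishes at y ∈ {2}. (-4, 2): f_x = -140 ≠ 0.
  x = -3: f_y(-3, y) = 18*y - 36; vanishes at y ∈ {2}. (-3, 2): f_x = -88 ≠ 0.
  x = -2: f_y(-2, y) = 14*y - 28; vanishes at y ∈ {2}. (-2, 2): f_x = -48 ≠ 0.
  x = -1: f_y(-1, y) = 10*y - 20; vanishes at y ∈ {2}. (-1, 2): f_x = -20 ≠ 0.
  x = 0: f_y(0, y) = 6*y - 12; vanishes at y ∈ {2}. (0, 2): f_x = -4 ≠ 0.
  x = 1: f_y(1, y) = 2*y - 4; vanishes at y ∈ {2}. (1, 2): f_x = 0, f = 0 — SINGULAR.
  x = 2: f_y(2, y) = 4 - 2*y; vanishes at y ∈ {2}. (2, 2): f_x = -8 ≠ 0.
  x = 3: f_y(3, y) = 12 - 6*y; vanishes at y ∈ {2}. (3, 2): f_x = -28 ≠ 0.
  x = 4: f_y(4, y) = 20 - 10*y; vanishes at y ∈ {2}. (4, 2): f_x = -60 ≠ 0.
Only singular point on the grid: (1, 2).
Classify: substitute x = 1 + u, y = 2 + v and expand: f = -2*u**3 - u**2 - 2*u*v**2 + v**2.
No constant or linear terms (consistent with a singular point). Quadratic part: -u**2 + v**2. Cubic part: -2*u**3 - 2*u*v**2.
The quadratic part v**2 - u**2 = (v − u)(v + u) splits into two distinct linear factors, so there are two distinct tangent lines y − 2 = ±(x − 1) — this is a node (ordinary double point).
Classification: node.


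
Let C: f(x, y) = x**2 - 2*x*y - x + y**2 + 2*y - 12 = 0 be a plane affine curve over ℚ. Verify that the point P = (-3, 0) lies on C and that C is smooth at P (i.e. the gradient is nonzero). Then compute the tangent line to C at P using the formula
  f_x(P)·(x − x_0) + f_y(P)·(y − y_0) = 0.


Tangent line at P: -7*x + 8*y - 21 = 0.

Step 1: f(-3, 0) = 0, so P lies on C.
Step 2: partial derivatives
  f_x(x, y) = 2*x - 2*y - 1, f_y(x, y) = -2*x + 2*y + 2.
  f_x(P) = -7, f_y(P) = 8 (gradient nonzero, so P is smooth).
Step 3: tangent line at P: -7·(x − -3) + 8·(y − 0) = 0.
Expanding: -7*x + 8*y - 21 = 0.


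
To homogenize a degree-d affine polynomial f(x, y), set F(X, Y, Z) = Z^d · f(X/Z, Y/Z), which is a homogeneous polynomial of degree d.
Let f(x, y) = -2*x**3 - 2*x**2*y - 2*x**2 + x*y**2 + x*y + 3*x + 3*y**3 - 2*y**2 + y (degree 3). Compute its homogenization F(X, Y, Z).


F(X, Y, Z) = -2*X**3 - 2*X**2*Y - 2*X**2*Z + X*Y**2 + X*Y*Z + 3*X*Z**2 + 3*Y**3 - 2*Y**2*Z + Y*Z**2

deg(f) = 3.
Substitute x = X/Z, y = Y/Z into f, then multiply by Z^3.
  monomial -2·x^3·y^0 ↦ -2·X^3·Y^0·Z^0.
  monomial -2·x^2·y^1 ↦ -2·X^2·Y^1·Z^0.
  monomial -2·x^2·y^0 ↦ -2·X^2·Y^0·Z^1.
  monomial 1·x^1·y^2 ↦ 1·X^1·Y^2·Z^0.
  monomial 1·x^1·y^1 ↦ 1·X^1·Y^1·Z^1.
  monomial 3·x^1·y^0 ↦ 3·X^1·Y^0·Z^2.
  monomial 3·x^0·y^3 ↦ 3·X^0·Y^3·Z^0.
  monomial -2·x^0·y^2 ↦ -2·X^0·Y^2·Z^1.
  monomial 1·x^0·y^1 ↦ 1·X^0·Y^1·Z^2.
Collecting: F(X, Y, Z) = -2*X**3 - 2*X**2*Y - 2*X**2*Z + X*Y**2 + X*Y*Z + 3*X*Z**2 + 3*Y**3 - 2*Y**2*Z + Y*Z**2.


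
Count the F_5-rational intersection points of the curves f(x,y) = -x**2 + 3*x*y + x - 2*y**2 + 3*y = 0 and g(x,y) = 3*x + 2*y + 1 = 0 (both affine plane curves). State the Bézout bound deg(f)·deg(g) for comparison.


Common zeros: {(1, 3)}; count = 1; Bézout bound = 2.

deg(f) = 2, deg(g) = 1, so Bézout bound = 2.
Scan x ∈ F_5. For each x, list the y ∈ F_5 with f(x, y) ≡ 0 and those with g(x, y) ≡ 0 (mod 5); the common zeros in that column are the intersection.
  x = 0: f ≡ 0 at y ∈ {0, 4}; g ≡ 0 at y ∈ {2}; common: ∅.
  x = 1: f ≡ 0 at y ∈ {0, 3}; g ≡ 0 at y ∈ {3}; common: {3}.
  x = 2: f ≡ 0 at y ∈ {1}; g ≡ 0 at y ∈ {4}; common: ∅.
  x = 3: f ≡ 0 at y ∈ {2, 4}; g ≡ 0 at y ∈ {0}; common: ∅.
  x = 4: f ≡ 0 at y ∈ {2, 3}; g ≡ 0 at y ∈ {1}; common: ∅.
Collecting: common zeros = {(1, 3)}, so the count is 1.
Comparison with the Bézout bound: 1 ≤ 2 = deg(f)·deg(g), as expected for curves with no common component (the affine F_5-count falls short of the bound because intersections may lie at infinity, over extension fields, or carry multiplicity).


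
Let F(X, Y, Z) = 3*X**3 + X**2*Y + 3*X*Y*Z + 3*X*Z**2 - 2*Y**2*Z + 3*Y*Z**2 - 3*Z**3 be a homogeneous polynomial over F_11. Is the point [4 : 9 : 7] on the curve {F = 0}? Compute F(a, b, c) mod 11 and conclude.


F(4,9,7) ≡ 4 (mod 11); P is NOT on the curve.

Evaluate F(4, 9, 7) term-by-term (mod 11).
  3*X**3 ↦ 3·64·1·1 = 192
  X**2*Y ↦ 1·16·9·1 = 144
  3*X*Y*Z ↦ 3·4·9·7 = 756
  3*X*Z**2 ↦ 3·4·1·49 = 588
  -2*Y**2*Z ↦ -2·1·81·7 = -1134
  3*Y*Z**2 ↦ 3·1·9·49 = 1323
  -3*Z**3 ↦ -3·1·1·343 = -1029
Sum: F(4, 9, 7) = (192) + (144) + (756) + (588) + (-1134) + (1323) + (-1029) = 840.
Reducing mod 11: 840 ≡ 4 (mod 11).
Since F(a, b, c) ≡ 4 ≠ 0 (mod 11), P does NOT lie on the curve.


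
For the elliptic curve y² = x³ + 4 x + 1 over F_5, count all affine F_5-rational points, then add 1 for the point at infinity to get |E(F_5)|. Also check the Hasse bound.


Affine points = {(0, 1), (0, 4), (1, 1), (1, 4), (3, 0), (4, 1), (4, 4)}; affine count = 7; |E(F_5)| = 8.

Discriminant check: Δ ∝ 4a³ + 27b² = 4·4³ + 27·1² = 4·64 + 27·1 ≡ 3 (mod 5). Nonzero ⇒ E is nonsingular.
For each x ∈ F_5, compute rhs = x³ + 4·x + 1 mod 5, then count y ∈ F_5 with y² ≡ rhs.
  x = 0: rhs = 1, matching y values: 1, 4 (2 points).
  x = 1: rhs = 1, matching y values: 1, 4 (2 points).
  x = 2: rhs = 2, matching y values: none (0 points).
  x = 3: rhs = 0, matching y values: 0 (1 points).
  x = 4: rhs = 1, matching y values: 1, 4 (2 points).
Total affine count: 7.
Full point count |E(F_5)| = 7 + 1 = 8.
Hasse bound: |8 − (5+1)| = |2| = 2 ≤ 2√5 ≈ 4.4721 ✓.


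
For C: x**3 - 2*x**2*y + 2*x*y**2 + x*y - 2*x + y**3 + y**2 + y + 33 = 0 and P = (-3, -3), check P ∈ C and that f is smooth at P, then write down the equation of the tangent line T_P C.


Tangent line at P: 4*x + 37*y + 123 = 0.

Step 1: f(-3, -3) = 0, so P lies on C.
Step 2: partial derivatives
  f_x(x, y) = 3*x**2 - 4*x*y + 2*y**2 + y - 2, f_y(x, y) = -2*x**2 + 4*x*y + x + 3*y**2 + 2*y + 1.
  f_x(P) = 4, f_y(P) = 37 (gradient nonzero, so P is smooth).
Step 3: tangent line at P: 4·(x − -3) + 37·(y − -3) = 0.
Expanding: 4*x + 37*y + 123 = 0.


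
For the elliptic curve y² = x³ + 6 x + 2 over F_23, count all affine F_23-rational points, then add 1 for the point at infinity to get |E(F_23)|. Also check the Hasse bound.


Affine points = {(0, 5), (0, 18), (1, 3), (1, 20), (3, 1), (3, 22), (6, 1), (6, 22), (9, 7), (9, 16), (10, 2), (10, 21), (12, 10), (12, 13), (13, 0), (14, 1), (14, 22), (16, 10), (16, 13), (17, 7), (17, 16), (18, 10), (18, 13), (19, 11), (19, 12), (20, 7), (20, 16), (22, 8), (22, 15)}; affine count = 29; |E(F_23)| = 30.

Discriminant check: Δ ∝ 4a³ + 27b² = 4·6³ + 27·2² = 4·216 + 27·4 ≡ 6 (mod 23). Nonzero ⇒ E is nonsingular.
For each x ∈ F_23, compute rhs = x³ + 6·x + 2 mod 23, then count y ∈ F_23 with y² ≡ rhs.
  x = 0: rhs = 2, matching y values: 5, 18 (2 points).
  x = 1: rhs = 9, matching y values: 3, 20 (2 points).
  x = 2: rhs = 22, matching y values: none (0 points).
  x = 3: rhs = 1, matching y values: 1, 22 (2 points).
  x = 4: rhs = 21, matching y values: none (0 points).
  x = 5: rhs = 19, matching y values: none (0 points).
  x = 6: rhs = 1, matching y values: 1, 22 (2 points).
  x = 7: rhs = 19, matching y values: none (0 points).
  x = 8: rhs = 10, matching y values: none (0 points).
  x = 9: rhs = 3, matching y values: 7, 16 (2 points).
  x = 10: rhs = 4, matching y values: 2, 21 (2 points).
  x = 11: rhs = 19, matching y values: none (0 points).
  x = 12: rhs = 8, matching y values: 10, 13 (2 points).
  x = 13: rhs = 0, matching y values: 0 (1 points).
  x = 14: rhs = 1, matching y values: 1, 22 (2 points).
  x = 15: rhs = 17, matching y values: none (0 points).
  x = 16: rhs = 8, matching y values: 10, 13 (2 points).
  x = 17: rhs = 3, matching y values: 7, 16 (2 points).
  x = 18: rhs = 8, matching y values: 10, 13 (2 points).
  x = 19: rhs = 6, matching y values: 11, 12 (2 points).
  x = 20: rhs = 3, matching y values: 7, 16 (2 points).
  x = 21: rhs = 5, matching y values: none (0 points).
  x = 22: rhs = 18, matching y values: 8, 15 (2 points).
Total affine count: 29.
Full point count |E(F_23)| = 29 + 1 = 30.
Hasse bound: |30 − (23+1)| = |6| = 6 ≤ 2√23 ≈ 9.5917 ✓.


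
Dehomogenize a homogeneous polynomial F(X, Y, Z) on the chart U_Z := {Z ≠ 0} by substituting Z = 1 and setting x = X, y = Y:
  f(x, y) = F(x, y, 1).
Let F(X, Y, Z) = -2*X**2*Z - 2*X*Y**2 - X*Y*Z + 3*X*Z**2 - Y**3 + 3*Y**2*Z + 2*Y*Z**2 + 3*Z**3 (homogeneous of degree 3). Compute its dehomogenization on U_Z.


f(x, y) = -2*x**2 - 2*x*y**2 - x*y + 3*x - y**3 + 3*y**2 + 2*y + 3

On U_Z we set Z = 1. Each monomial c·X^i·Y^j·Z^k in F becomes c·x^i·y^j·1^k = c·x^i·y^j.
Substituting Z = 1: F(X, Y, 1) = -2*x**2 - 2*x*y**2 - x*y + 3*x - y**3 + 3*y**2 + 2*y + 3.
Note: deg(f) ≤ deg(F) = 3; strict inequality happens when F is divisible by Z (lost terms).
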